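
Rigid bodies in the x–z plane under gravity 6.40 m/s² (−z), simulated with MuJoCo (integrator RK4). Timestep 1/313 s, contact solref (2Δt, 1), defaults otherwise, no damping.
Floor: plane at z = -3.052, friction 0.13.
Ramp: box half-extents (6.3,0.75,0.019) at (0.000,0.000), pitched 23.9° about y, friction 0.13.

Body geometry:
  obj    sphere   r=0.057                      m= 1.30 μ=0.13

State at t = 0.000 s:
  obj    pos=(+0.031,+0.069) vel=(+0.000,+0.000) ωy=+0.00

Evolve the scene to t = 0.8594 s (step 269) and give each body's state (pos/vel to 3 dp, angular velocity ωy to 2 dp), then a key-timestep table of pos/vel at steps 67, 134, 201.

State at t = 0.8594 s:
  obj    pos=(+0.657,-0.208) vel=(+1.455,-0.645) ωy=+27.92

Key-timestep trajectory:
   step    t(s)  obj.x    obj.z    obj.vx   obj.vz 
     67  0.2141   +0.070  +0.052  +0.363  -0.161
    134  0.4281   +0.186  +0.000  +0.725  -0.321
    201  0.6422   +0.380  -0.085  +1.087  -0.482


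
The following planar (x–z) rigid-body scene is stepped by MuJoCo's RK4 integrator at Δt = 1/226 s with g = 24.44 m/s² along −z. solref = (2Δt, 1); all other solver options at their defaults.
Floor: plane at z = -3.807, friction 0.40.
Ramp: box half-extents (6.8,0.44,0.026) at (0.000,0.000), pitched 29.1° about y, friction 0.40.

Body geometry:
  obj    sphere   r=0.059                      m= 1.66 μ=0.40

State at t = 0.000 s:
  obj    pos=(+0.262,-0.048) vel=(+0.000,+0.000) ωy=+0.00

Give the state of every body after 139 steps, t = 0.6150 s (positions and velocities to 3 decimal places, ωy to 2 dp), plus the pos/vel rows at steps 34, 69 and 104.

State at t = 0.6150 s:
  obj    pos=(+1.665,-0.829) vel=(+4.562,-2.539) ωy=+88.48

Key-timestep trajectory:
   step    t(s)  obj.x    obj.z    obj.vx   obj.vz 
     34  0.1504   +0.346  -0.095  +1.116  -0.621
     69  0.3053   +0.608  -0.241  +2.265  -1.261
    104  0.4602   +1.047  -0.486  +3.414  -1.900


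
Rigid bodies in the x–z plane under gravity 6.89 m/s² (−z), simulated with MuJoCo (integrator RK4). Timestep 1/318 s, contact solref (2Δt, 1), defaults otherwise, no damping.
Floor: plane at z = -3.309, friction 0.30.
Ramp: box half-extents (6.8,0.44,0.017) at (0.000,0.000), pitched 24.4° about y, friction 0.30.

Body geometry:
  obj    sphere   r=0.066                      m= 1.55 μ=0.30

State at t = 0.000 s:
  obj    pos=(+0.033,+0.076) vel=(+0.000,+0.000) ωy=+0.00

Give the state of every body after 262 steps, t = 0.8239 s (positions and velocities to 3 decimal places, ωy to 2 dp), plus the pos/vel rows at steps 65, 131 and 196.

State at t = 0.8239 s:
  obj    pos=(+0.662,-0.209) vel=(+1.525,-0.692) ωy=+25.38

Key-timestep trajectory:
   step    t(s)  obj.x    obj.z    obj.vx   obj.vz 
     65  0.2044   +0.072  +0.059  +0.379  -0.172
    131  0.4119   +0.190  +0.005  +0.763  -0.346
    196  0.6164   +0.385  -0.083  +1.141  -0.518


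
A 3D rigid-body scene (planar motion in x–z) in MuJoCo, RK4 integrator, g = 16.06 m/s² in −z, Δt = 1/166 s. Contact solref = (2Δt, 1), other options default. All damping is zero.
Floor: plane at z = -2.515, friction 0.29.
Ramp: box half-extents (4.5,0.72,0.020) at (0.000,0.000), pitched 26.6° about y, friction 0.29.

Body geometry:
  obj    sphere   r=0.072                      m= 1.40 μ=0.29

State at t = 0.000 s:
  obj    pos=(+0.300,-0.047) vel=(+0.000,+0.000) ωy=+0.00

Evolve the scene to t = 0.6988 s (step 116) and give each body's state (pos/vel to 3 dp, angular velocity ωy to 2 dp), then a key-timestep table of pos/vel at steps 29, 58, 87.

State at t = 0.6988 s:
  obj    pos=(+1.421,-0.609) vel=(+3.209,-1.607) ωy=+49.84

Key-timestep trajectory:
   step    t(s)  obj.x    obj.z    obj.vx   obj.vz 
     29  0.1747   +0.370  -0.082  +0.803  -0.402
     58  0.3494   +0.580  -0.188  +1.605  -0.804
     87  0.5241   +0.931  -0.363  +2.407  -1.205


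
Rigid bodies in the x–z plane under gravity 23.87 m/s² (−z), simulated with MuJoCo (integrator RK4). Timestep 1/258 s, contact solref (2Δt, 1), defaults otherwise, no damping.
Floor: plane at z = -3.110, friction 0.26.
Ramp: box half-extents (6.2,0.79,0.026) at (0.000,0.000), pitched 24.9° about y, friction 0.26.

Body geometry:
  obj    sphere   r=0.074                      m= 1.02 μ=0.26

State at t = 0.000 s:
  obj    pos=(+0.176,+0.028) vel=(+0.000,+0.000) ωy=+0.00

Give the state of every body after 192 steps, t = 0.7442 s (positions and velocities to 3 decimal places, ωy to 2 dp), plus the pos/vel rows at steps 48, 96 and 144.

State at t = 0.7442 s:
  obj    pos=(+1.979,-0.809) vel=(+4.846,-2.249) ωy=+72.18

Key-timestep trajectory:
   step    t(s)  obj.x    obj.z    obj.vx   obj.vz 
     48  0.1860   +0.289  -0.024  +1.212  -0.562
     96  0.3721   +0.627  -0.181  +2.423  -1.125
    144  0.5581   +1.191  -0.442  +3.634  -1.687


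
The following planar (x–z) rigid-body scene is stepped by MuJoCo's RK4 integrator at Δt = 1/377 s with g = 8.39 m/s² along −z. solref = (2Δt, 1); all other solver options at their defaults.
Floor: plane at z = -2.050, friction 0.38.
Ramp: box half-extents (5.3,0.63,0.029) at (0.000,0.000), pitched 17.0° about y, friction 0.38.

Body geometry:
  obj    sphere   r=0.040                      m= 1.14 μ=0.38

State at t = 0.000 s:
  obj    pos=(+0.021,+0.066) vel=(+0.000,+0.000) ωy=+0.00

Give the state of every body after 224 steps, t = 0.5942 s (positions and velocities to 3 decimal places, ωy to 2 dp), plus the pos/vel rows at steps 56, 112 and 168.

State at t = 0.5942 s:
  obj    pos=(+0.317,-0.025) vel=(+0.996,-0.304) ωy=+26.02

Key-timestep trajectory:
   step    t(s)  obj.x    obj.z    obj.vx   obj.vz 
     56  0.1485   +0.039  +0.060  +0.249  -0.076
    112  0.2971   +0.095  +0.043  +0.498  -0.152
    168  0.4456   +0.187  +0.015  +0.747  -0.228


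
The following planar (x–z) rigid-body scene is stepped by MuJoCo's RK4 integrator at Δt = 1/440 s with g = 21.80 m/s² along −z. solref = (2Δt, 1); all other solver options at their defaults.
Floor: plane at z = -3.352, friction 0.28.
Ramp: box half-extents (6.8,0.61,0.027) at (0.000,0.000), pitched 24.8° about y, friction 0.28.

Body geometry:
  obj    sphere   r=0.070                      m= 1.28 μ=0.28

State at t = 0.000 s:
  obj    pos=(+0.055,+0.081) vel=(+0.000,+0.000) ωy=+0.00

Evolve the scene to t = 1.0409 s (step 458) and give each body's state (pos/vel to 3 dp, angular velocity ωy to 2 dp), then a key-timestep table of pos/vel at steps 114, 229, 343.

State at t = 1.0409 s:
  obj    pos=(+3.267,-1.403) vel=(+6.172,-2.852) ωy=+97.12

Key-timestep trajectory:
   step    t(s)  obj.x    obj.z    obj.vx   obj.vz 
    114  0.2591   +0.254  -0.011  +1.536  -0.710
    229  0.5205   +0.858  -0.290  +3.086  -1.426
    343  0.7795   +1.857  -0.751  +4.622  -2.136


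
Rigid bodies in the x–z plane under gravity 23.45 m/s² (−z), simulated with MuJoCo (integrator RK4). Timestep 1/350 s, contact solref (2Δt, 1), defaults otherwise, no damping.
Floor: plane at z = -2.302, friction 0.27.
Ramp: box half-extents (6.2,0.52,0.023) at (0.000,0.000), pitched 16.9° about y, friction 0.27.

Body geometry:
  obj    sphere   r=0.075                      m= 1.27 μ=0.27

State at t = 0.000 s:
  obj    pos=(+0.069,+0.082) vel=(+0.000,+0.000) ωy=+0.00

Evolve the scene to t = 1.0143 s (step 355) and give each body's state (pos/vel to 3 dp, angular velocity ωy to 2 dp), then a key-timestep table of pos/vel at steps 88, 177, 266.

State at t = 1.0143 s:
  obj    pos=(+2.466,-0.647) vel=(+4.726,-1.436) ωy=+65.84

Key-timestep trajectory:
   step    t(s)  obj.x    obj.z    obj.vx   obj.vz 
     88  0.2514   +0.216  +0.037  +1.172  -0.356
    177  0.5057   +0.665  -0.100  +2.356  -0.716
    266  0.7600   +1.415  -0.327  +3.541  -1.076


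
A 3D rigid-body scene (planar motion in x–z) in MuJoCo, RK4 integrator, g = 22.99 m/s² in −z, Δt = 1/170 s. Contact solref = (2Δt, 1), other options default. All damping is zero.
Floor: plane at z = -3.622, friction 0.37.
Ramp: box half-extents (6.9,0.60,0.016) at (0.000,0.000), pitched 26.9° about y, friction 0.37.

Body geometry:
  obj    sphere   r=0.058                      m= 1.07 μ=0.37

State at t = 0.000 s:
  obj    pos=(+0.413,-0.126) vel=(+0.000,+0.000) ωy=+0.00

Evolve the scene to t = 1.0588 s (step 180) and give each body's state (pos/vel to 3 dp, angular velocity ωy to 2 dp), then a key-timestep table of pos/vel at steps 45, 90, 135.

State at t = 1.0588 s:
  obj    pos=(+4.127,-2.011) vel=(+7.015,-3.559) ωy=+135.61

Key-timestep trajectory:
   step    t(s)  obj.x    obj.z    obj.vx   obj.vz 
     45  0.2647   +0.645  -0.244  +1.754  -0.890
     90  0.5294   +1.341  -0.598  +3.507  -1.779
    135  0.7941   +2.502  -1.186  +5.261  -2.669


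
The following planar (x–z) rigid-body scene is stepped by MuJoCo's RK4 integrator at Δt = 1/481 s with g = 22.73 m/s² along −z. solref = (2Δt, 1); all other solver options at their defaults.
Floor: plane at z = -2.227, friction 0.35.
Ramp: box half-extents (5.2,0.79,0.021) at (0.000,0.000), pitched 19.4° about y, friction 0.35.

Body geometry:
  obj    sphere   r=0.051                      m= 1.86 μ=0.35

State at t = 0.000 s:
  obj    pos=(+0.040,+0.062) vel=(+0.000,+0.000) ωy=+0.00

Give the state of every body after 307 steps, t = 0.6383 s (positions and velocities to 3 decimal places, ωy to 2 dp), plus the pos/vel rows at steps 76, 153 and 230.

State at t = 0.6383 s:
  obj    pos=(+1.076,-0.303) vel=(+3.247,-1.143) ωy=+67.48

Key-timestep trajectory:
   step    t(s)  obj.x    obj.z    obj.vx   obj.vz 
     76  0.1580   +0.104  +0.040  +0.804  -0.283
    153  0.3181   +0.297  -0.028  +1.618  -0.570
    230  0.4782   +0.622  -0.143  +2.432  -0.857


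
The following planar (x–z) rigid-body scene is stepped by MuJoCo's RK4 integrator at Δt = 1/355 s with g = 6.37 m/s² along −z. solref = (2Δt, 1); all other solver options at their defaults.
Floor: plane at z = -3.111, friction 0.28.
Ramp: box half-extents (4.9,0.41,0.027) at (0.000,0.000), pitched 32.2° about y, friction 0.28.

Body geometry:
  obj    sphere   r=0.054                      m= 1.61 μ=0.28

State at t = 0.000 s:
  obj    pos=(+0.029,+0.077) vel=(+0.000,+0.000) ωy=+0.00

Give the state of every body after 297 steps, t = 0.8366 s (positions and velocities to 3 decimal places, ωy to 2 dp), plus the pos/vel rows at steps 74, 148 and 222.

State at t = 0.8366 s:
  obj    pos=(+0.747,-0.375) vel=(+1.717,-1.081) ωy=+37.56

Key-timestep trajectory:
   step    t(s)  obj.x    obj.z    obj.vx   obj.vz 
     74  0.2085   +0.074  +0.049  +0.428  -0.269
    148  0.4169   +0.208  -0.035  +0.855  -0.539
    222  0.6254   +0.430  -0.175  +1.283  -0.808


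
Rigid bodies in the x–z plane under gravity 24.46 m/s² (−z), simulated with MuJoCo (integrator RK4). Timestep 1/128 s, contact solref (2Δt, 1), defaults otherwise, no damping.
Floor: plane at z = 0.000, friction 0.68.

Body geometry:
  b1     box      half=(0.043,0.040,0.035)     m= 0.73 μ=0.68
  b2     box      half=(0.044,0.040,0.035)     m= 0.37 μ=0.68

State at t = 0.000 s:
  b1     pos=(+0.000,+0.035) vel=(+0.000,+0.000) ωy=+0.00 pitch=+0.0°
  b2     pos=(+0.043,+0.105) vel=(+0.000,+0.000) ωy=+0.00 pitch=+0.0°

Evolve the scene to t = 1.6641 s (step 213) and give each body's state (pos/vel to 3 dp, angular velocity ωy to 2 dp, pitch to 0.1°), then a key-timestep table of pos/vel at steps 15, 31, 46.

State at t = 1.6641 s:
  b1     pos=(+0.000,+0.035) vel=(+0.000,+0.000) ωy=+0.00 pitch=+0.0°
  b2     pos=(+0.088,+0.044) vel=(+0.000,+0.000) ωy=+0.00 pitch=+90.0°

Key-timestep trajectory:
   step    t(s)  b1.x    b1.z    b1.vx   b1.vz   b2.x    b2.z    b2.vx   b2.vz 
     15  0.1172   +0.000  +0.035  +0.000  +0.000   +0.044  +0.105  +0.017  +0.000
     31  0.2422   +0.000  +0.035  -0.001  +0.000   +0.053  +0.103  +0.187  -0.051
     46  0.3594   +0.000  +0.035  +0.000  +0.000   +0.090  +0.038  +0.003  -0.104


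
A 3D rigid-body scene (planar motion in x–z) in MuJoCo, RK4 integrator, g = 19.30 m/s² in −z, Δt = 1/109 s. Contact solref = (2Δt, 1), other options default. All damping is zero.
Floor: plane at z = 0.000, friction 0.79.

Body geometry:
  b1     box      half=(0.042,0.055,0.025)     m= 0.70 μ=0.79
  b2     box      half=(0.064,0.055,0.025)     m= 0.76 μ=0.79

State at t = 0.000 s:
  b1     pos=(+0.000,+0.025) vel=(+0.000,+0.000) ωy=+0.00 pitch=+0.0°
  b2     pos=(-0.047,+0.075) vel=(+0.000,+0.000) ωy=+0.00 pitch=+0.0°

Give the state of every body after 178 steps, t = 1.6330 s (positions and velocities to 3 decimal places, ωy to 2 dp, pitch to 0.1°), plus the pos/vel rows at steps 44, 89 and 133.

State at t = 1.6330 s:
  b1     pos=(+0.002,+0.025) vel=(+0.002,+0.000) ωy=+0.00 pitch=+0.0°
  b2     pos=(-0.062,+0.063) vel=(+0.000,-0.001) ωy=+0.05 pitch=-44.9°

Key-timestep trajectory:
   step    t(s)  b1.x    b1.z    b1.vx   b1.vz   b2.x    b2.z    b2.vx   b2.vz 
     44  0.4037   +0.000  +0.025  +0.004  -0.002   -0.060  +0.064  +0.005  +0.006
     89  0.8165   +0.001  +0.025  +0.002  +0.000   -0.062  +0.064  +0.000  -0.001
    133  1.2202   +0.002  +0.025  +0.002  +0.000   -0.062  +0.063  +0.000  -0.001


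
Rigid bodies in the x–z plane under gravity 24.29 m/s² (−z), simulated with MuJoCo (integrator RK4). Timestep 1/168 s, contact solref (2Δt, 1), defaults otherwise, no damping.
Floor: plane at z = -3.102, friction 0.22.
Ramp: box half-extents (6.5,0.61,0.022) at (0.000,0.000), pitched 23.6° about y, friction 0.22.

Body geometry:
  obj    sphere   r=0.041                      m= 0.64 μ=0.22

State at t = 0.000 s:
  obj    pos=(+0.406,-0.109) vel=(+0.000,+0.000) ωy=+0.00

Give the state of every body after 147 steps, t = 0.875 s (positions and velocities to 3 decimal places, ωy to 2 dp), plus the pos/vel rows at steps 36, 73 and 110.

State at t = 0.875 s:
  obj    pos=(+2.843,-1.173) vel=(+5.570,-2.433) ωy=+148.20

Key-timestep trajectory:
   step    t(s)  obj.x    obj.z    obj.vx   obj.vz 
     36  0.2143   +0.552  -0.173  +1.364  -0.596
     73  0.4345   +1.007  -0.371  +2.766  -1.208
    110  0.6548   +1.771  -0.705  +4.168  -1.821


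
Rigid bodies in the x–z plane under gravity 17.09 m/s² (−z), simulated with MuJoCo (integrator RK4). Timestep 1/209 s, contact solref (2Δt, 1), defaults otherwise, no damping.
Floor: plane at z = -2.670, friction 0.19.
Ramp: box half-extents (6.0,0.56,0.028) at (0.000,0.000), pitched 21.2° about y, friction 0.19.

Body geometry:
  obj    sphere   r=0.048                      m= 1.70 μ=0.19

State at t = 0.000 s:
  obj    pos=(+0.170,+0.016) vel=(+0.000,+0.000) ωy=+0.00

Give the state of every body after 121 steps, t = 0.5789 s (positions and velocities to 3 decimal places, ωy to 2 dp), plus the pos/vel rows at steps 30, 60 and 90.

State at t = 0.5789 s:
  obj    pos=(+0.860,-0.252) vel=(+2.383,-0.924) ωy=+53.22

Key-timestep trajectory:
   step    t(s)  obj.x    obj.z    obj.vx   obj.vz 
     30  0.1435   +0.212  -0.001  +0.591  -0.229
     60  0.2871   +0.340  -0.050  +1.182  -0.458
     90  0.4306   +0.552  -0.132  +1.772  -0.687


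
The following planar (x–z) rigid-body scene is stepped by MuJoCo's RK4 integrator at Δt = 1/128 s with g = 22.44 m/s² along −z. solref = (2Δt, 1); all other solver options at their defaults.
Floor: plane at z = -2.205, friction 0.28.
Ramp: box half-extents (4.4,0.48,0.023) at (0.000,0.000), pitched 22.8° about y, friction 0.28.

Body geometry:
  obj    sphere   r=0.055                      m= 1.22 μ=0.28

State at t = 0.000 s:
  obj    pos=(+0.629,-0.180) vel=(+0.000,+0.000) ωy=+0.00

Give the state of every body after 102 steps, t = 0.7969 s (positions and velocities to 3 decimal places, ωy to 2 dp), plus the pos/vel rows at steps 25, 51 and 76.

State at t = 0.7969 s:
  obj    pos=(+2.447,-0.944) vel=(+4.563,-1.918) ωy=+89.97

Key-timestep trajectory:
   step    t(s)  obj.x    obj.z    obj.vx   obj.vz 
     25  0.1953   +0.738  -0.226  +1.119  -0.470
     51  0.3984   +1.084  -0.371  +2.282  -0.959
     76  0.5938   +1.639  -0.604  +3.400  -1.429


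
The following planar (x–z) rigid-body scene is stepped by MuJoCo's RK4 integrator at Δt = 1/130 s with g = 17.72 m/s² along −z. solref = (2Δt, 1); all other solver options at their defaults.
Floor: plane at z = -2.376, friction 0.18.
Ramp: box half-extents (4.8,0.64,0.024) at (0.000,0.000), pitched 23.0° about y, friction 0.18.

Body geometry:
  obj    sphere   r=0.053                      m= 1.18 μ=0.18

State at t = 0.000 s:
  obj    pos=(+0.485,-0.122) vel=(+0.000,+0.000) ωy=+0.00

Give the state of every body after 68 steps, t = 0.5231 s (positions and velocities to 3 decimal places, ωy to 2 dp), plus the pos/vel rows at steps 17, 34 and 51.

State at t = 0.5231 s:
  obj    pos=(+1.108,-0.387) vel=(+2.382,-1.011) ωy=+48.77

Key-timestep trajectory:
   step    t(s)  obj.x    obj.z    obj.vx   obj.vz 
     17  0.1308   +0.524  -0.139  +0.596  -0.253
     34  0.2615   +0.641  -0.188  +1.191  -0.506
     51  0.3923   +0.835  -0.271  +1.786  -0.758


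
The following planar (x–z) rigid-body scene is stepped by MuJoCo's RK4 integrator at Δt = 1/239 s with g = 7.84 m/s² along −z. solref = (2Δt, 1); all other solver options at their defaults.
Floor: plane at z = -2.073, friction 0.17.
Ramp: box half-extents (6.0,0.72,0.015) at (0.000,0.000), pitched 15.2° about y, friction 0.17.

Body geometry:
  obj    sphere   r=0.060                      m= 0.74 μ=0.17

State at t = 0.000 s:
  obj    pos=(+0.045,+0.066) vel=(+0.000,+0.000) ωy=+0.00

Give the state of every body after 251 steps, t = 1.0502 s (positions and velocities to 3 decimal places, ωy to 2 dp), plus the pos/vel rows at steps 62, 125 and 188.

State at t = 1.0502 s:
  obj    pos=(+0.826,-0.147) vel=(+1.488,-0.404) ωy=+25.70

Key-timestep trajectory:
   step    t(s)  obj.x    obj.z    obj.vx   obj.vz 
     62  0.2594   +0.093  +0.053  +0.368  -0.100
    125  0.5230   +0.239  +0.013  +0.741  -0.201
    188  0.7866   +0.483  -0.054  +1.115  -0.303


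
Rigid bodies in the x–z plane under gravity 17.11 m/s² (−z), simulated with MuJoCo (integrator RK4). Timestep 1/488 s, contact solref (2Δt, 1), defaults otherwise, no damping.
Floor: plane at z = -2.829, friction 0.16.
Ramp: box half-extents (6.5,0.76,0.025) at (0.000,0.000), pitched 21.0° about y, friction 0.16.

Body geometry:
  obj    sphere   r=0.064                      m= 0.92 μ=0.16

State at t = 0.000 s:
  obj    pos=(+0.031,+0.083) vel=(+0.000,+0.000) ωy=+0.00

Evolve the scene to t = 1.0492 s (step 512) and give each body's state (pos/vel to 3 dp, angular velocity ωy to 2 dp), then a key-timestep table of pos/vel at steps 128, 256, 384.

State at t = 1.0492 s:
  obj    pos=(+2.282,-0.781) vel=(+4.290,-1.647) ωy=+71.79

Key-timestep trajectory:
   step    t(s)  obj.x    obj.z    obj.vx   obj.vz 
    128  0.2623   +0.172  +0.029  +1.073  -0.412
    256  0.5246   +0.594  -0.133  +2.145  -0.823
    384  0.7869   +1.297  -0.403  +3.218  -1.235


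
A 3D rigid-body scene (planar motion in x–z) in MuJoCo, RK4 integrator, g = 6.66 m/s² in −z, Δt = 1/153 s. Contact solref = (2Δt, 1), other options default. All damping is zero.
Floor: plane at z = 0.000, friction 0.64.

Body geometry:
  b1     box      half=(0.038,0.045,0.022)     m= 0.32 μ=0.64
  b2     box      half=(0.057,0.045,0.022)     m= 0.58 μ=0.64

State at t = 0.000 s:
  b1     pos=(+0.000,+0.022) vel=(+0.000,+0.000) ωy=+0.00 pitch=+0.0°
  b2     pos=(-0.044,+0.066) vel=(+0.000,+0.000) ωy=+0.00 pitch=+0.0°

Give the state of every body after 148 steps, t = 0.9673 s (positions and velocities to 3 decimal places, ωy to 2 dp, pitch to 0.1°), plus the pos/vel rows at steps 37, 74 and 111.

State at t = 0.9673 s:
  b1     pos=(+0.001,+0.022) vel=(+0.001,+0.000) ωy=+0.00 pitch=+0.0°
  b2     pos=(-0.057,+0.056) vel=(+0.000,+0.000) ωy=+0.01 pitch=-44.3°

Key-timestep trajectory:
   step    t(s)  b1.x    b1.z    b1.vx   b1.vz   b2.x    b2.z    b2.vx   b2.vz 
     37  0.2418   +0.000  +0.022  +0.000  +0.000   -0.060  +0.055  -0.091  +0.091
     74  0.4837   +0.000  +0.022  +0.000  +0.000   -0.058  +0.056  +0.000  +0.009
    111  0.7255   +0.000  +0.022  +0.001  +0.000   -0.057  +0.056  +0.000  +0.000


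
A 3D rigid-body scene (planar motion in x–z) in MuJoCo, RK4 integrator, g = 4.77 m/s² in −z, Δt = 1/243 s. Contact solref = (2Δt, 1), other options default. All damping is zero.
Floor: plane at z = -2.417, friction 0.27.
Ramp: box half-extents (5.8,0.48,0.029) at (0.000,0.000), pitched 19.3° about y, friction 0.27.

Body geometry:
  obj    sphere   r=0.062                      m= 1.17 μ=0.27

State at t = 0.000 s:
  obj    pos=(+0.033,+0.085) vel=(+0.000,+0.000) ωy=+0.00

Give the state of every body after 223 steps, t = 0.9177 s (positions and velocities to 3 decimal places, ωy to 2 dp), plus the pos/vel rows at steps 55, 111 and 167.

State at t = 0.9177 s:
  obj    pos=(+0.481,-0.072) vel=(+0.975,-0.342) ωy=+16.67

Key-timestep trajectory:
   step    t(s)  obj.x    obj.z    obj.vx   obj.vz 
     55  0.2263   +0.060  +0.075  +0.241  -0.084
    111  0.4568   +0.144  +0.046  +0.486  -0.170
    167  0.6872   +0.284  -0.003  +0.730  -0.256


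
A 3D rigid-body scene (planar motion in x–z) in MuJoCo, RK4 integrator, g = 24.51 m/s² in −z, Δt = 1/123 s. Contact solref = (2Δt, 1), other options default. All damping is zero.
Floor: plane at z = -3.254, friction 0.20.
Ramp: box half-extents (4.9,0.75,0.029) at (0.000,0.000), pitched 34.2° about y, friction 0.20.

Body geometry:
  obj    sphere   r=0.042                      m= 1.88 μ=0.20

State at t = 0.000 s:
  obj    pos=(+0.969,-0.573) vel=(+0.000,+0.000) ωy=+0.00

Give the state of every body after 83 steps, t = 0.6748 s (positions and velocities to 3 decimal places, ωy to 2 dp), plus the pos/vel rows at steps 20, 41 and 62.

State at t = 0.6748 s:
  obj    pos=(+2.823,-1.833) vel=(+5.493,-3.733) ωy=+157.98

Key-timestep trajectory:
   step    t(s)  obj.x    obj.z    obj.vx   obj.vz 
     20  0.1626   +1.077  -0.646  +1.325  -0.900
     41  0.3333   +1.422  -0.880  +2.714  -1.845
     62  0.5041   +2.004  -1.276  +4.104  -2.789


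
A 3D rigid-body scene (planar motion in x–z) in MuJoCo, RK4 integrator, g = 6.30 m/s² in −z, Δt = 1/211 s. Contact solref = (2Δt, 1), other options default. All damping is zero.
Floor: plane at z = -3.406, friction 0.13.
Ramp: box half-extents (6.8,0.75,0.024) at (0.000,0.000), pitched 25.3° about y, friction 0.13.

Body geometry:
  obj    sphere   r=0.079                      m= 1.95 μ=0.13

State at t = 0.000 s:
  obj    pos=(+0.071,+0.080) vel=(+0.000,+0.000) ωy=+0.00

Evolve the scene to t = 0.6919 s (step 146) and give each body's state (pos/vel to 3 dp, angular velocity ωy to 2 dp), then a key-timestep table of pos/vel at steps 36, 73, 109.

State at t = 0.6919 s:
  obj    pos=(+0.495,-0.120) vel=(+1.224,-0.574) ωy=+16.18

Key-timestep trajectory:
   step    t(s)  obj.x    obj.z    obj.vx   obj.vz 
     36  0.1706   +0.097  +0.068  +0.303  -0.140
     73  0.3460   +0.177  +0.030  +0.613  -0.286
    109  0.5166   +0.307  -0.031  +0.915  -0.426


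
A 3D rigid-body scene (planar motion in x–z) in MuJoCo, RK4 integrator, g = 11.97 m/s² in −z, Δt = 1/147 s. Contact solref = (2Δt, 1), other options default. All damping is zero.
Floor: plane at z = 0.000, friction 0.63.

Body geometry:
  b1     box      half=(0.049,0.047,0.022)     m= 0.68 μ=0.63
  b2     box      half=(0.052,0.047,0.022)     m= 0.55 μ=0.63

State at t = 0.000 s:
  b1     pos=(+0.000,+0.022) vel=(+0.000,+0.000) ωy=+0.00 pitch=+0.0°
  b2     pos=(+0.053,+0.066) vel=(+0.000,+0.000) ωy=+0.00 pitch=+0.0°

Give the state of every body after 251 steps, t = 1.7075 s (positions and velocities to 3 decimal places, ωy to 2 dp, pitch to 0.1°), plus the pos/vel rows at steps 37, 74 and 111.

State at t = 1.7075 s:
  b1     pos=(+0.000,+0.022) vel=(+0.000,+0.000) ωy=+0.00 pitch=+0.0°
  b2     pos=(+0.105,+0.052) vel=(+0.000,+0.000) ωy=+0.00 pitch=+90.0°

Key-timestep trajectory:
   step    t(s)  b1.x    b1.z    b1.vx   b1.vz   b2.x    b2.z    b2.vx   b2.vz 
     37  0.2517   +0.000  +0.022  +0.000  +0.000   +0.079  +0.056  +0.133  +0.028
     74  0.5034   +0.000  +0.022  +0.000  +0.000   +0.114  +0.055  -0.004  -0.001
    111  0.7551   +0.000  +0.022  +0.000  +0.000   +0.108  +0.053  +0.005  +0.015


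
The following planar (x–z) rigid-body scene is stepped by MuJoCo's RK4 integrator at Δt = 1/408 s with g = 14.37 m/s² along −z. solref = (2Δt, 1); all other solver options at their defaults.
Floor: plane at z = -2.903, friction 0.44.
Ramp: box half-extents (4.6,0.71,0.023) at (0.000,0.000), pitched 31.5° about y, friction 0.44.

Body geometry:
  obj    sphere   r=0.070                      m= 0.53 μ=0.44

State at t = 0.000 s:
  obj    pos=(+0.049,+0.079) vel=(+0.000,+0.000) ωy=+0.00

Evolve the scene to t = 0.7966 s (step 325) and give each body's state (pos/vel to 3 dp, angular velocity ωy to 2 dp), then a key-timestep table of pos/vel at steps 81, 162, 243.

State at t = 0.7966 s:
  obj    pos=(+1.500,-0.810) vel=(+3.643,-2.232) ωy=+61.02

Key-timestep trajectory:
   step    t(s)  obj.x    obj.z    obj.vx   obj.vz 
     81  0.1985   +0.139  +0.024  +0.908  -0.556
    162  0.3971   +0.410  -0.142  +1.816  -1.113
    243  0.5956   +0.860  -0.418  +2.724  -1.669


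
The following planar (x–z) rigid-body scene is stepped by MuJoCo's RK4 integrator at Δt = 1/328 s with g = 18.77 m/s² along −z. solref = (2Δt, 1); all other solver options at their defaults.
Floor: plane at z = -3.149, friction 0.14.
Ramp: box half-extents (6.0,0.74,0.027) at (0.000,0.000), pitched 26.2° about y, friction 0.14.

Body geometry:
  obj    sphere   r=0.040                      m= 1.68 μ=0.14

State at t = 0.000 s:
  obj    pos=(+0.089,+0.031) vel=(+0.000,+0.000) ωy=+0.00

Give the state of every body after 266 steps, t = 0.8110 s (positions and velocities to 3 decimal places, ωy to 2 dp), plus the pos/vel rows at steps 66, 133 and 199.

State at t = 0.8110 s:
  obj    pos=(+1.840,-0.831) vel=(+4.318,-2.118) ωy=+119.39

Key-timestep trajectory:
   step    t(s)  obj.x    obj.z    obj.vx   obj.vz 
     66  0.2012   +0.197  -0.022  +1.074  -0.523
    133  0.4055   +0.527  -0.185  +2.160  -1.058
    199  0.6067   +1.069  -0.451  +3.229  -1.590


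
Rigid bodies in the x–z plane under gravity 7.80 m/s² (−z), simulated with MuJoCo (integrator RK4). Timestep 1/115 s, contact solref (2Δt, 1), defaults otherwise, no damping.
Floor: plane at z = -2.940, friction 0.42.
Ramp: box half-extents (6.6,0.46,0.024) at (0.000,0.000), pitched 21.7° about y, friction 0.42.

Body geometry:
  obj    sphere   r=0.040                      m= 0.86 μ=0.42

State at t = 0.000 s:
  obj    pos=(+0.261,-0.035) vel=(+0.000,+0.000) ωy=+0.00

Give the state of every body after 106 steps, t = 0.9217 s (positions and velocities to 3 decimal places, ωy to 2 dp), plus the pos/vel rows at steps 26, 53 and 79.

State at t = 0.9217 s:
  obj    pos=(+1.074,-0.359) vel=(+1.764,-0.702) ωy=+47.46

Key-timestep trajectory:
   step    t(s)  obj.x    obj.z    obj.vx   obj.vz 
     26  0.2261   +0.310  -0.054  +0.433  -0.172
     53  0.4609   +0.464  -0.116  +0.882  -0.351
     79  0.6870   +0.713  -0.215  +1.315  -0.523


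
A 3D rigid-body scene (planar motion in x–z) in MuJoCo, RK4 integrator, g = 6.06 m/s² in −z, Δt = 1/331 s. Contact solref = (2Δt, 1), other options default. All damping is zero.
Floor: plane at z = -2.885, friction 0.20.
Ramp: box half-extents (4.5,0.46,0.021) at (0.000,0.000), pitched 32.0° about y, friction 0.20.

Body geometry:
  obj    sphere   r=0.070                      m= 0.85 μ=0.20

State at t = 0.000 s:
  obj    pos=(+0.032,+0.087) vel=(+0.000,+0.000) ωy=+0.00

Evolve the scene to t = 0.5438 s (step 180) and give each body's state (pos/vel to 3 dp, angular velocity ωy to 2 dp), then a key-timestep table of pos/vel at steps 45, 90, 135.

State at t = 0.5438 s:
  obj    pos=(+0.320,-0.093) vel=(+1.058,-0.661) ωy=+17.81

Key-timestep trajectory:
   step    t(s)  obj.x    obj.z    obj.vx   obj.vz 
     45  0.1360   +0.050  +0.076  +0.265  -0.165
     90  0.2719   +0.104  +0.042  +0.529  -0.331
    135  0.4079   +0.194  -0.014  +0.794  -0.496


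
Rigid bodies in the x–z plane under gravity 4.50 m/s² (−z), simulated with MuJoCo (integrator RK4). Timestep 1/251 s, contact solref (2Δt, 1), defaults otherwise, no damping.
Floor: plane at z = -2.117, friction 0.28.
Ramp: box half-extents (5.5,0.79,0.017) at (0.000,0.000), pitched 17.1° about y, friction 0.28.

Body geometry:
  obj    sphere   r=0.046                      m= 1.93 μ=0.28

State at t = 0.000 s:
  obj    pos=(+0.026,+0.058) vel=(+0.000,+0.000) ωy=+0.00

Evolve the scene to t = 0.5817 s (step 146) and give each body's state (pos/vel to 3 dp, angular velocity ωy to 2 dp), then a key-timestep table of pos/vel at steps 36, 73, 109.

State at t = 0.5817 s:
  obj    pos=(+0.179,+0.011) vel=(+0.525,-0.162) ωy=+11.95

Key-timestep trajectory:
   step    t(s)  obj.x    obj.z    obj.vx   obj.vz 
     36  0.1434   +0.035  +0.055  +0.130  -0.040
     73  0.2908   +0.064  +0.046  +0.263  -0.081
    109  0.4343   +0.111  +0.032  +0.392  -0.121


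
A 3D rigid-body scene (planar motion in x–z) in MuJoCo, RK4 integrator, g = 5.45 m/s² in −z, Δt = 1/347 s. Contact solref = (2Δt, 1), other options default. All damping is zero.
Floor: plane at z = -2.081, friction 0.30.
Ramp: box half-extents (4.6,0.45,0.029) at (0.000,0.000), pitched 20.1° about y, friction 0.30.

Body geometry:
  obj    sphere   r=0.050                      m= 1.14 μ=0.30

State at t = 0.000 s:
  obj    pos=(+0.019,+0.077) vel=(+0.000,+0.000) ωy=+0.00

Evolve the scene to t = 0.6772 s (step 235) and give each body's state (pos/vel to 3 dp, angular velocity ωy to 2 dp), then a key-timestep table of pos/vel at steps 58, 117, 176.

State at t = 0.6772 s:
  obj    pos=(+0.307,-0.028) vel=(+0.851,-0.311) ωy=+18.12

Key-timestep trajectory:
   step    t(s)  obj.x    obj.z    obj.vx   obj.vz 
     58  0.1671   +0.037  +0.071  +0.210  -0.077
    117  0.3372   +0.090  +0.051  +0.424  -0.155
    176  0.5072   +0.181  +0.018  +0.637  -0.233


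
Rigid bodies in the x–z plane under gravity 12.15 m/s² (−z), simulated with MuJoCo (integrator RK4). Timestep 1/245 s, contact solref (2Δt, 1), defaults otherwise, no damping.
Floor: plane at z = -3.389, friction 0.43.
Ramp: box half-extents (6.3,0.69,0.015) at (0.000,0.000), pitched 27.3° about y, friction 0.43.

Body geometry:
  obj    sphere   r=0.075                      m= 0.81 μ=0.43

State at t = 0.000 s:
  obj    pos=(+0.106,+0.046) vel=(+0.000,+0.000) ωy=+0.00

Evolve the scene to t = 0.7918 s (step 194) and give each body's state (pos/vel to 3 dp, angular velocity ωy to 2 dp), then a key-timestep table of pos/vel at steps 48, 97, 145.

State at t = 0.7918 s:
  obj    pos=(+1.215,-0.526) vel=(+2.801,-1.446) ωy=+42.02

Key-timestep trajectory:
   step    t(s)  obj.x    obj.z    obj.vx   obj.vz 
     48  0.1959   +0.174  +0.011  +0.693  -0.358
     97  0.3959   +0.383  -0.097  +1.400  -0.723
    145  0.5918   +0.726  -0.273  +2.093  -1.081


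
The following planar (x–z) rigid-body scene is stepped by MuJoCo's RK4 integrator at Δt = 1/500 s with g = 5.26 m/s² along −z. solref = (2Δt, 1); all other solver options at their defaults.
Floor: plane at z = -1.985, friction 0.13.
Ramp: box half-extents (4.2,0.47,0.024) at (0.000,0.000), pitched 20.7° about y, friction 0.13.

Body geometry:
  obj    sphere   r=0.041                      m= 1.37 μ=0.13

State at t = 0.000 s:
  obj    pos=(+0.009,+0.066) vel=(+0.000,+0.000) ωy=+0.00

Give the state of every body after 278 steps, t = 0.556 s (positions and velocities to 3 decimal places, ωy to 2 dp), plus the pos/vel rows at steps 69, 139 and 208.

State at t = 0.556 s:
  obj    pos=(+0.201,-0.006) vel=(+0.691,-0.261) ωy=+18.01

Key-timestep trajectory:
   step    t(s)  obj.x    obj.z    obj.vx   obj.vz 
     69  0.1380   +0.021  +0.062  +0.171  -0.065
    139  0.2780   +0.057  +0.048  +0.345  -0.131
    208  0.4160   +0.117  +0.025  +0.517  -0.195


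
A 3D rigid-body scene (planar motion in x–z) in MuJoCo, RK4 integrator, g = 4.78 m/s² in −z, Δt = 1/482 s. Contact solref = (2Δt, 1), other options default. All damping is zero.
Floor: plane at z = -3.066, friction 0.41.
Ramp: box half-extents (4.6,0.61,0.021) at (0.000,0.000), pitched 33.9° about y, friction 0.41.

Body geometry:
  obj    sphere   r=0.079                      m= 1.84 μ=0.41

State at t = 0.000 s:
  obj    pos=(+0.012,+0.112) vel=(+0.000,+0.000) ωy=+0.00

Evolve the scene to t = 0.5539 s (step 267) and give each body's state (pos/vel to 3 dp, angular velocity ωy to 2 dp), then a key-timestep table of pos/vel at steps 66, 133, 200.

State at t = 0.5539 s:
  obj    pos=(+0.255,-0.051) vel=(+0.876,-0.588) ωy=+13.35

Key-timestep trajectory:
   step    t(s)  obj.x    obj.z    obj.vx   obj.vz 
     66  0.1369   +0.027  +0.102  +0.216  -0.145
    133  0.2759   +0.072  +0.072  +0.436  -0.293
    200  0.4149   +0.148  +0.021  +0.656  -0.441


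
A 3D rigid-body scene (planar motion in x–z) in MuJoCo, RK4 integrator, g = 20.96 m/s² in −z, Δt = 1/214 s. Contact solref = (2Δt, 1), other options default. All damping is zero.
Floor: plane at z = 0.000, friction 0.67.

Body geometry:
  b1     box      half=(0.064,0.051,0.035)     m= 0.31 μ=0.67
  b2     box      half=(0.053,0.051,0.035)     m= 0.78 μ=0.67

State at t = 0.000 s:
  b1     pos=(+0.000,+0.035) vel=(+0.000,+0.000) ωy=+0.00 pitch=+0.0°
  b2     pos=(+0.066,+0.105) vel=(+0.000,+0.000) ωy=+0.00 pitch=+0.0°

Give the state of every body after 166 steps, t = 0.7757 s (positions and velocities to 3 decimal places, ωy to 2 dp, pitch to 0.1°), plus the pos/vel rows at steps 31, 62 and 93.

State at t = 0.7757 s:
  b1     pos=(+0.000,+0.035) vel=(+0.000,+0.000) ωy=+0.00 pitch=+0.0°
  b2     pos=(+0.113,+0.053) vel=(+0.000,+0.000) ωy=+0.00 pitch=+90.0°

Key-timestep trajectory:
   step    t(s)  b1.x    b1.z    b1.vx   b1.vz   b2.x    b2.z    b2.vx   b2.vz 
     31  0.1449   +0.000  +0.035  -0.001  +0.000   +0.076  +0.103  +0.189  -0.065
     62  0.2897   +0.000  +0.035  +0.000  +0.000   +0.124  +0.058  +0.206  +0.130
     93  0.4346   +0.000  +0.035  +0.000  +0.000   +0.110  +0.054  -0.082  +0.104


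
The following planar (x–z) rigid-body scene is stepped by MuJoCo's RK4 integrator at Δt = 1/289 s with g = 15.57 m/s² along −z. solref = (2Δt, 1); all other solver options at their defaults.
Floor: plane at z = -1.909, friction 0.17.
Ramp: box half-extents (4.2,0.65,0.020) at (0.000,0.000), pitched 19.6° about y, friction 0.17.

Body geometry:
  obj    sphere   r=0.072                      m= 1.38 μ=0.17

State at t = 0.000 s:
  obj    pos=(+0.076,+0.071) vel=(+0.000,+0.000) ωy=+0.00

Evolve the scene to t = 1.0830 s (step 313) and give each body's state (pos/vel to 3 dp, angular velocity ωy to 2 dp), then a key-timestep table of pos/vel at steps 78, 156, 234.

State at t = 1.0830 s:
  obj    pos=(+2.137,-0.663) vel=(+3.807,-1.355) ωy=+56.11

Key-timestep trajectory:
   step    t(s)  obj.x    obj.z    obj.vx   obj.vz 
     78  0.2699   +0.204  +0.025  +0.949  -0.338
    156  0.5398   +0.588  -0.112  +1.897  -0.676
    234  0.8097   +1.228  -0.340  +2.846  -1.013


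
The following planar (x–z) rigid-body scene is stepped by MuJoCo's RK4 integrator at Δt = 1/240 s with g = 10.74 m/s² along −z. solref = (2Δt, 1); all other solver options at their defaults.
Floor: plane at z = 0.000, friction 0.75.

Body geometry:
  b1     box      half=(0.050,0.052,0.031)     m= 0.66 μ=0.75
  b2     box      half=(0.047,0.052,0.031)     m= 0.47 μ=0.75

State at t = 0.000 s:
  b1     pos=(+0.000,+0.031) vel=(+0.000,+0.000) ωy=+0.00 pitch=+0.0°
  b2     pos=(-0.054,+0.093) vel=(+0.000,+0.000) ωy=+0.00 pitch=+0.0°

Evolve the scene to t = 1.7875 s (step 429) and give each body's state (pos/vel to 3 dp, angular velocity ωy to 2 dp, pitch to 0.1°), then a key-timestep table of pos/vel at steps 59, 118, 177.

State at t = 1.7875 s:
  b1     pos=(+0.000,+0.031) vel=(+0.000,+0.000) ωy=+0.00 pitch=+0.0°
  b2     pos=(-0.097,+0.047) vel=(+0.000,+0.000) ωy=+0.00 pitch=-90.0°

Key-timestep trajectory:
   step    t(s)  b1.x    b1.z    b1.vx   b1.vz   b2.x    b2.z    b2.vx   b2.vz 
     59  0.2458   +0.000  +0.031  +0.000  +0.000   -0.084  +0.063  -0.230  -0.676
    118  0.4917   +0.000  +0.031  +0.000  +0.000   -0.124  +0.056  -0.019  +0.001
    177  0.7375   +0.000  +0.031  +0.000  +0.000   -0.108  +0.053  +0.222  -0.080


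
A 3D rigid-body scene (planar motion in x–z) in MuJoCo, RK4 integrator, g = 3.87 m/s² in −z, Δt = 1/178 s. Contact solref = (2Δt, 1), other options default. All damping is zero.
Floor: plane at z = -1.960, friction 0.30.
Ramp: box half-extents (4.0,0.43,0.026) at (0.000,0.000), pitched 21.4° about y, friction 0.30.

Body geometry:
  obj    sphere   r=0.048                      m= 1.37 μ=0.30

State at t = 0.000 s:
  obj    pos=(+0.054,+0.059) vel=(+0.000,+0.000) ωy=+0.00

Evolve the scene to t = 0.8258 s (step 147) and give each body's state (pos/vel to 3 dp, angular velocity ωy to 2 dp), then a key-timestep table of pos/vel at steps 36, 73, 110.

State at t = 0.8258 s:
  obj    pos=(+0.374,-0.067) vel=(+0.776,-0.304) ωy=+17.35

Key-timestep trajectory:
   step    t(s)  obj.x    obj.z    obj.vx   obj.vz 
     36  0.2022   +0.073  +0.051  +0.190  -0.074
     73  0.4101   +0.133  +0.027  +0.385  -0.151
    110  0.6180   +0.233  -0.012  +0.580  -0.227


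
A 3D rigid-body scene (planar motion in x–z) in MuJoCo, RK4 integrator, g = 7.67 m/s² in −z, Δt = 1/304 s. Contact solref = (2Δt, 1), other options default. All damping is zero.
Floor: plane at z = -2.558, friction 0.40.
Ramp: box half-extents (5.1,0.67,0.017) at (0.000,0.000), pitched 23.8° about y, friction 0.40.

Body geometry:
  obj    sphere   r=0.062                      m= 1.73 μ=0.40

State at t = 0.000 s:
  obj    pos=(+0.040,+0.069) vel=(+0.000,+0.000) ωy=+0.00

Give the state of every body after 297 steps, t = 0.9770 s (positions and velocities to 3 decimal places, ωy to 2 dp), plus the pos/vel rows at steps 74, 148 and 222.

State at t = 0.9770 s:
  obj    pos=(+1.005,-0.357) vel=(+1.976,-0.872) ωy=+34.83

Key-timestep trajectory:
   step    t(s)  obj.x    obj.z    obj.vx   obj.vz 
     74  0.2434   +0.100  +0.042  +0.492  -0.217
    148  0.4868   +0.280  -0.037  +0.985  -0.434
    222  0.7303   +0.579  -0.169  +1.477  -0.652


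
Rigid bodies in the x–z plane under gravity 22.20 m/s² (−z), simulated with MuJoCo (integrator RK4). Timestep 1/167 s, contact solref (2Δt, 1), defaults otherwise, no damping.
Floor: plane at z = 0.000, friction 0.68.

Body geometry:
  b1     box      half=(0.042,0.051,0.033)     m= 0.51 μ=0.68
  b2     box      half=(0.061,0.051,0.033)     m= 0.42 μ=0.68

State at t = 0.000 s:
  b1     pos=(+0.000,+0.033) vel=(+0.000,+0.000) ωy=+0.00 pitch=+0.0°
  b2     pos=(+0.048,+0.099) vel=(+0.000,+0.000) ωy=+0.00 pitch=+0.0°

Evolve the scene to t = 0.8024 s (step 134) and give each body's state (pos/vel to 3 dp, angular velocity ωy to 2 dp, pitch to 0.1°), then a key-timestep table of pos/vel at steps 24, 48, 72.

State at t = 0.8024 s:
  b1     pos=(+0.000,+0.033) vel=(+0.000,+0.000) ωy=+0.00 pitch=+0.0°
  b2     pos=(+0.201,+0.033) vel=(+0.000,+0.000) ωy=+0.00 pitch=+180.0°

Key-timestep trajectory:
   step    t(s)  b1.x    b1.z    b1.vx   b1.vz   b2.x    b2.z    b2.vx   b2.vz 
     24  0.1437   +0.000  +0.033  +0.000  +0.000   +0.070  +0.085  +0.320  -0.456
     48  0.2874   +0.000  +0.033  +0.000  +0.000   +0.130  +0.069  +0.233  -0.035
     72  0.4311   +0.000  +0.033  +0.000  +0.000   +0.173  +0.059  +0.541  -0.323


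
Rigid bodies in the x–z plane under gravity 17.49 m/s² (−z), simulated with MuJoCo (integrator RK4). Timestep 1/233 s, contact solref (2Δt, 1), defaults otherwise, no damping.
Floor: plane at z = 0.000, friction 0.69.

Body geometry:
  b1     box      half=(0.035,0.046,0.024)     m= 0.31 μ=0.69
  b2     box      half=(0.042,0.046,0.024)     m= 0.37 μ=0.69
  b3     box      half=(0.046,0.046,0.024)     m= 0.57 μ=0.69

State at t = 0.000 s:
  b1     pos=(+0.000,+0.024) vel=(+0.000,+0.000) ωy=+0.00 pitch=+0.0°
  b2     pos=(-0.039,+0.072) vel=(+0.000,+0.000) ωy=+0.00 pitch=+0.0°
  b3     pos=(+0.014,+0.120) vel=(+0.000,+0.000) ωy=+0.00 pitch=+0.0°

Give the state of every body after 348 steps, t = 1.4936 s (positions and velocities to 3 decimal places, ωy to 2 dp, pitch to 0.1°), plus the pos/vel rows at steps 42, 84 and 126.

State at t = 1.4936 s:
  b1     pos=(+0.000,+0.024) vel=(+0.000,+0.000) ωy=+0.00 pitch=+0.0°
  b2     pos=(-0.145,+0.024) vel=(+0.000,+0.000) ωy=+0.00 pitch=+180.0°
  b3     pos=(+0.097,+0.046) vel=(+0.000,+0.000) ωy=+0.00 pitch=+90.0°

Key-timestep trajectory:
   step    t(s)  b1.x    b1.z    b1.vx   b1.vz   b2.x    b2.z    b2.vx   b2.vz   b3.x    b3.z    b3.vx   b3.vz 
     42  0.1803   +0.000  +0.024  +0.000  +0.000   -0.044  +0.071  -0.127  -0.046   +0.065  +0.056  +0.542  -1.154
     84  0.3605   +0.000  +0.024  +0.000  +0.000   -0.093  +0.048  -0.153  +0.023   +0.111  +0.051  +0.015  +0.003
    126  0.5408   +0.000  +0.024  +0.000  +0.000   -0.111  +0.047  -0.171  -0.038   +0.095  +0.047  +0.154  -0.071
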